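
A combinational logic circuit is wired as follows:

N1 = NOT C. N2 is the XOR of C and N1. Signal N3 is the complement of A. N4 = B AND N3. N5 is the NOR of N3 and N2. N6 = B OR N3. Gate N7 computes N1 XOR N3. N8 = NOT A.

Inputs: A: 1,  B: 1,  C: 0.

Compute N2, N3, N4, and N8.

N1 = NOT C = NOT 0 = 1
N2 = C XOR N1 = 0 XOR 1 = 1
N3 = NOT A = NOT 1 = 0
N4 = B AND N3 = 1 AND 0 = 0
N8 = NOT A = NOT 1 = 0

N2 = 1, N3 = 0, N4 = 0, N8 = 0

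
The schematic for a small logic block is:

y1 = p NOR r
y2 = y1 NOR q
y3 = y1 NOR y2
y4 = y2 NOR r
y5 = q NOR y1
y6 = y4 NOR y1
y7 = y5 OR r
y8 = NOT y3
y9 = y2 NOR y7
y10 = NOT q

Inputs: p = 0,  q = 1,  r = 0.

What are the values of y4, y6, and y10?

y4 = 1, y6 = 0, y10 = 0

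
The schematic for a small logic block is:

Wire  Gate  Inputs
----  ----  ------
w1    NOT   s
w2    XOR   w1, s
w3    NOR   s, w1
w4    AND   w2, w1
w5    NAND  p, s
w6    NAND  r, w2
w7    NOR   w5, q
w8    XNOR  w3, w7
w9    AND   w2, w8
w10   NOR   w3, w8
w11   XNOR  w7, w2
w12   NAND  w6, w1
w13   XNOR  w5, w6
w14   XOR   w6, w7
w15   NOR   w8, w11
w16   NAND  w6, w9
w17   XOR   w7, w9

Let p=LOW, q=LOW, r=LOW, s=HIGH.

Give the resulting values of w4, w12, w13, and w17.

w4 = LOW  w12 = HIGH  w13 = HIGH  w17 = HIGH

w1 = NOT s = NOT HIGH = LOW
w2 = w1 XOR s = LOW XOR HIGH = HIGH
w3 = s NOR w1 = HIGH NOR LOW = LOW
w4 = w2 AND w1 = HIGH AND LOW = LOW
w5 = p NAND s = LOW NAND HIGH = HIGH
w6 = r NAND w2 = LOW NAND HIGH = HIGH
w7 = w5 NOR q = HIGH NOR LOW = LOW
w8 = w3 XNOR w7 = LOW XNOR LOW = HIGH
w9 = w2 AND w8 = HIGH AND HIGH = HIGH
w12 = w6 NAND w1 = HIGH NAND LOW = HIGH
w13 = w5 XNOR w6 = HIGH XNOR HIGH = HIGH
w17 = w7 XOR w9 = LOW XOR HIGH = HIGH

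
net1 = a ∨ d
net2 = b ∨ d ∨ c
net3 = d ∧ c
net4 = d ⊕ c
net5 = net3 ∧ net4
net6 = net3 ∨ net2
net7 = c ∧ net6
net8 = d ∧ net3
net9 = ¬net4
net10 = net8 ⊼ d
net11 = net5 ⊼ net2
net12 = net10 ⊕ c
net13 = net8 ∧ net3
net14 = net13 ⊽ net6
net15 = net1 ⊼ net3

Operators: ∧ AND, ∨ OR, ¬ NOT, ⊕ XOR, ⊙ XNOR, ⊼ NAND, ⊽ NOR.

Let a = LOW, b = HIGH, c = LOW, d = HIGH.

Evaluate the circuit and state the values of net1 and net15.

net1 = HIGH; net15 = HIGH

net1 = a OR d = LOW OR HIGH = HIGH
net3 = d AND c = HIGH AND LOW = LOW
net15 = net1 NAND net3 = HIGH NAND LOW = HIGH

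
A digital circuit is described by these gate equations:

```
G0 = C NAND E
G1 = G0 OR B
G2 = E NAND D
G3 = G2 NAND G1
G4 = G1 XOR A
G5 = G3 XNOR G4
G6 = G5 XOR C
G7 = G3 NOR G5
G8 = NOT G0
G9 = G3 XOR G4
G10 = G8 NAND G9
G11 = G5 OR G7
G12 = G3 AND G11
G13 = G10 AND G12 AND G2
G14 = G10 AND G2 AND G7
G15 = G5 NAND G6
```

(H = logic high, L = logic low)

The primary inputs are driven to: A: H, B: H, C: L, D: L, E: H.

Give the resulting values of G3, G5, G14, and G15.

G3 = L  G5 = H  G14 = L  G15 = L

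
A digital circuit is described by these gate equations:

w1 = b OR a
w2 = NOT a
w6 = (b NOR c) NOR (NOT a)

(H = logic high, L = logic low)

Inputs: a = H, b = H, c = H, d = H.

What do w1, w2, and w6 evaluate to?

w1 = H OR H = H
w2 = NOT H = L
w6 = (H NOR H) NOR (NOT H) = H

w1 = H; w2 = L; w6 = H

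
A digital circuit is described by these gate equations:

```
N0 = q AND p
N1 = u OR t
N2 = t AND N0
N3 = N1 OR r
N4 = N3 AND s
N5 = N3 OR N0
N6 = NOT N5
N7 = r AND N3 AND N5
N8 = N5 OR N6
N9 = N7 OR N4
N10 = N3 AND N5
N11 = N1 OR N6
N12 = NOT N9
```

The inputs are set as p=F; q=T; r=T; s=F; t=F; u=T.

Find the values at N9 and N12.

N9 = T; N12 = F

N0 = q AND p = T AND F = F
N1 = u OR t = T OR F = T
N3 = N1 OR r = T OR T = T
N4 = N3 AND s = T AND F = F
N5 = N3 OR N0 = T OR F = T
N7 = r AND N3 AND N5 = T AND T AND T = T
N9 = N7 OR N4 = T OR F = T
N12 = NOT N9 = NOT T = F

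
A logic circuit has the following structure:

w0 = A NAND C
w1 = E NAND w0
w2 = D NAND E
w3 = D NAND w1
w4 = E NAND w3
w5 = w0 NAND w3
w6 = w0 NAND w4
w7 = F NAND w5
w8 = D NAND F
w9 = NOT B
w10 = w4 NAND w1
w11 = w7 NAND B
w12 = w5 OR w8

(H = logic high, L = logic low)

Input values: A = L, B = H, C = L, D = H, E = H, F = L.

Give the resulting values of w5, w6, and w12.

w0 = A NAND C = L NAND L = H
w1 = E NAND w0 = H NAND H = L
w3 = D NAND w1 = H NAND L = H
w4 = E NAND w3 = H NAND H = L
w5 = w0 NAND w3 = H NAND H = L
w6 = w0 NAND w4 = H NAND L = H
w8 = D NAND F = H NAND L = H
w12 = w5 OR w8 = L OR H = H

w5 = L, w6 = H, w12 = H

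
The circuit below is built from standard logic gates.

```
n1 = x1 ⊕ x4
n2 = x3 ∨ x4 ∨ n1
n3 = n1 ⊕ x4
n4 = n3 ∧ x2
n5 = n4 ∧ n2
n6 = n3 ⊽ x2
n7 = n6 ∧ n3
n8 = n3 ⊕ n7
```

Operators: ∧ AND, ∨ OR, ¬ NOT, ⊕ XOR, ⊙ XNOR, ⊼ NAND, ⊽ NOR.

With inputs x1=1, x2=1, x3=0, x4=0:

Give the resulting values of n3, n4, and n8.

n3 = 1  n4 = 1  n8 = 1

n1 = x1 XOR x4 = 1 XOR 0 = 1
n3 = n1 XOR x4 = 1 XOR 0 = 1
n4 = n3 AND x2 = 1 AND 1 = 1
n6 = n3 NOR x2 = 1 NOR 1 = 0
n7 = n6 AND n3 = 0 AND 1 = 0
n8 = n3 XOR n7 = 1 XOR 0 = 1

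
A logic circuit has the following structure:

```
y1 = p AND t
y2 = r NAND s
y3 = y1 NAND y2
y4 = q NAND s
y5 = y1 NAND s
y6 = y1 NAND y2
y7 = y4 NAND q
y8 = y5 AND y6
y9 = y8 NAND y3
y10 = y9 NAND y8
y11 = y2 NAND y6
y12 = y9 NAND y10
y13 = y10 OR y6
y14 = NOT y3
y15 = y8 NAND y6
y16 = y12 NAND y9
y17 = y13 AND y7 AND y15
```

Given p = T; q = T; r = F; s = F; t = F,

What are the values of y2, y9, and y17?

y1 = p AND t = T AND F = F
y2 = r NAND s = F NAND F = T
y3 = y1 NAND y2 = F NAND T = T
y4 = q NAND s = T NAND F = T
y5 = y1 NAND s = F NAND F = T
y6 = y1 NAND y2 = F NAND T = T
y7 = y4 NAND q = T NAND T = F
y8 = y5 AND y6 = T AND T = T
y9 = y8 NAND y3 = T NAND T = F
y10 = y9 NAND y8 = F NAND T = T
y13 = y10 OR y6 = T OR T = T
y15 = y8 NAND y6 = T NAND T = F
y17 = y13 AND y7 AND y15 = T AND F AND F = F

y2 = T, y9 = F, y17 = F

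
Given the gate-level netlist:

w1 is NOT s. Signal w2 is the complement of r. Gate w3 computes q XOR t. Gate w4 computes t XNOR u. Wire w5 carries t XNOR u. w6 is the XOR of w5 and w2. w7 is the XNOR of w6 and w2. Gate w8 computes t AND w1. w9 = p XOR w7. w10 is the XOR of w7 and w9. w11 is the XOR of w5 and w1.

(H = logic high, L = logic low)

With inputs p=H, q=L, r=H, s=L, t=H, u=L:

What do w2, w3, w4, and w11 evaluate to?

w2 = L; w3 = H; w4 = L; w11 = H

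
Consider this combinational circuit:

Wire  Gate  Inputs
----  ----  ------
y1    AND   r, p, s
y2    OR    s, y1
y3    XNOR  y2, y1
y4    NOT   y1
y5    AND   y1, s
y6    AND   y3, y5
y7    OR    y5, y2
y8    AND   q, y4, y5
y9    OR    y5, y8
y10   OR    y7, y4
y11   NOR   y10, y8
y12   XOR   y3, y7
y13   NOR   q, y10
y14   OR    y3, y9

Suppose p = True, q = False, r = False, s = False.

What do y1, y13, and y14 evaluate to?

y1 = r AND p AND s = False AND True AND False = False
y2 = s OR y1 = False OR False = False
y3 = y2 XNOR y1 = False XNOR False = True
y4 = NOT y1 = NOT False = True
y5 = y1 AND s = False AND False = False
y7 = y5 OR y2 = False OR False = False
y8 = q AND y4 AND y5 = False AND True AND False = False
y9 = y5 OR y8 = False OR False = False
y10 = y7 OR y4 = False OR True = True
y13 = q NOR y10 = False NOR True = False
y14 = y3 OR y9 = True OR False = True

y1 = False; y13 = False; y14 = True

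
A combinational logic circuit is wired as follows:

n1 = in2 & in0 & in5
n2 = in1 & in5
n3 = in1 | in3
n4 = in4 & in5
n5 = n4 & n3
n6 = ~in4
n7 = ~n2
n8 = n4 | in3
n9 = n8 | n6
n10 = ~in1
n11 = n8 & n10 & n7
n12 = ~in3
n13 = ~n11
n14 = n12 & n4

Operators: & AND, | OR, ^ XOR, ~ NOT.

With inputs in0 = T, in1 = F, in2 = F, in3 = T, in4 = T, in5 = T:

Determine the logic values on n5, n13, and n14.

n5 = T  n13 = F  n14 = F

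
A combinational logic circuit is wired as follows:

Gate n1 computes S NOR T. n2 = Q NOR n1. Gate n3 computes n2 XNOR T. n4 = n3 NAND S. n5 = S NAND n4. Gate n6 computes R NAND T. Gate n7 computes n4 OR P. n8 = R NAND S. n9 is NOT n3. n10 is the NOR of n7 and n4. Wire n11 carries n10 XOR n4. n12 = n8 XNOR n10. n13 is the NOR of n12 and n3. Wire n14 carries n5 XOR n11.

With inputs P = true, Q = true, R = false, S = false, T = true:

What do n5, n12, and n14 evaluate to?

n1 = S NOR T = false NOR true = false
n2 = Q NOR n1 = true NOR false = false
n3 = n2 XNOR T = false XNOR true = false
n4 = n3 NAND S = false NAND false = true
n5 = S NAND n4 = false NAND true = true
n7 = n4 OR P = true OR true = true
n8 = R NAND S = false NAND false = true
n10 = n7 NOR n4 = true NOR true = false
n11 = n10 XOR n4 = false XOR true = true
n12 = n8 XNOR n10 = true XNOR false = false
n14 = n5 XOR n11 = true XOR true = false

n5 = true; n12 = false; n14 = false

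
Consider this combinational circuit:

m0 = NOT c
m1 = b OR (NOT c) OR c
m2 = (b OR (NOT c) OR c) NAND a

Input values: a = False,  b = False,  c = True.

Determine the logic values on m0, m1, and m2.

m0 = False, m1 = True, m2 = True

m0 = NOT True = False
m1 = False OR (NOT True) OR True = True
m2 = (False OR (NOT True) OR True) NAND False = True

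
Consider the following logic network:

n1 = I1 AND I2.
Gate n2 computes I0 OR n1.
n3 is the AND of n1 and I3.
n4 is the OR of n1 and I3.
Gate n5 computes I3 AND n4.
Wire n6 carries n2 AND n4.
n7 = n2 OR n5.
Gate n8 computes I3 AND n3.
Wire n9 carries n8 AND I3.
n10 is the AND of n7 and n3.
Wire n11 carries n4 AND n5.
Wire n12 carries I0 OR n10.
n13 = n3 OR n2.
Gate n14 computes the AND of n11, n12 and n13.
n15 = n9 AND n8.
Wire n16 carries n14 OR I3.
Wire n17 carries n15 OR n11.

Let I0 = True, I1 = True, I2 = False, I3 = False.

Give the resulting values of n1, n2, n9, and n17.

n1 = I1 AND I2 = True AND False = False
n2 = I0 OR n1 = True OR False = True
n3 = n1 AND I3 = False AND False = False
n4 = n1 OR I3 = False OR False = False
n5 = I3 AND n4 = False AND False = False
n8 = I3 AND n3 = False AND False = False
n9 = n8 AND I3 = False AND False = False
n11 = n4 AND n5 = False AND False = False
n15 = n9 AND n8 = False AND False = False
n17 = n15 OR n11 = False OR False = False

n1 = False, n2 = True, n9 = False, n17 = False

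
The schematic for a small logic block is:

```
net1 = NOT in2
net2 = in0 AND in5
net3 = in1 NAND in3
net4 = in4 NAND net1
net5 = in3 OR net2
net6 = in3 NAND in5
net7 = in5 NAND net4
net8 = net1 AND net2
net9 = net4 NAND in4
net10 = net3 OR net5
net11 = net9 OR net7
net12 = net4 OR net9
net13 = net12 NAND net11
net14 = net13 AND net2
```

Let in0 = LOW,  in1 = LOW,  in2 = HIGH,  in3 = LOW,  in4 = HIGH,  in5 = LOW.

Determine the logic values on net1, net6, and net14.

net1 = LOW, net6 = HIGH, net14 = LOW

net1 = NOT in2 = NOT HIGH = LOW
net2 = in0 AND in5 = LOW AND LOW = LOW
net4 = in4 NAND net1 = HIGH NAND LOW = HIGH
net6 = in3 NAND in5 = LOW NAND LOW = HIGH
net7 = in5 NAND net4 = LOW NAND HIGH = HIGH
net9 = net4 NAND in4 = HIGH NAND HIGH = LOW
net11 = net9 OR net7 = LOW OR HIGH = HIGH
net12 = net4 OR net9 = HIGH OR LOW = HIGH
net13 = net12 NAND net11 = HIGH NAND HIGH = LOW
net14 = net13 AND net2 = LOW AND LOW = LOW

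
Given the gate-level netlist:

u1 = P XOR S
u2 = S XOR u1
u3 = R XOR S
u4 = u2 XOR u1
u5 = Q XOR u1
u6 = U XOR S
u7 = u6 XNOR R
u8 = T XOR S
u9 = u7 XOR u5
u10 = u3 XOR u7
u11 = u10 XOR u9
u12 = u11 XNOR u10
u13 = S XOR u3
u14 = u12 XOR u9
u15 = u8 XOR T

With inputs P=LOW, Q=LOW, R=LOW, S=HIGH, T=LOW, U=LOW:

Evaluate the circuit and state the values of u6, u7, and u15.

u6 = U XOR S = LOW XOR HIGH = HIGH
u7 = u6 XNOR R = HIGH XNOR LOW = LOW
u8 = T XOR S = LOW XOR HIGH = HIGH
u15 = u8 XOR T = HIGH XOR LOW = HIGH

u6 = HIGH, u7 = LOW, u15 = HIGH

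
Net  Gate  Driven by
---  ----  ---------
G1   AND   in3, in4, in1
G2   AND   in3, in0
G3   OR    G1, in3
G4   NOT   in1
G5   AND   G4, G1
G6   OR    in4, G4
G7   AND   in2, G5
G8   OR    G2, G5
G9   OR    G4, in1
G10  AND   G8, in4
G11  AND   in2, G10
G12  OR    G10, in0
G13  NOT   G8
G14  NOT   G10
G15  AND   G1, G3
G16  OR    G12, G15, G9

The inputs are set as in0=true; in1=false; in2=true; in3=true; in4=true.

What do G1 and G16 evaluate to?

G1 = in3 AND in4 AND in1 = true AND true AND false = false
G2 = in3 AND in0 = true AND true = true
G3 = G1 OR in3 = false OR true = true
G4 = NOT in1 = NOT false = true
G5 = G4 AND G1 = true AND false = false
G8 = G2 OR G5 = true OR false = true
G9 = G4 OR in1 = true OR false = true
G10 = G8 AND in4 = true AND true = true
G12 = G10 OR in0 = true OR true = true
G15 = G1 AND G3 = false AND true = false
G16 = G12 OR G15 OR G9 = true OR false OR true = true

G1 = false, G16 = true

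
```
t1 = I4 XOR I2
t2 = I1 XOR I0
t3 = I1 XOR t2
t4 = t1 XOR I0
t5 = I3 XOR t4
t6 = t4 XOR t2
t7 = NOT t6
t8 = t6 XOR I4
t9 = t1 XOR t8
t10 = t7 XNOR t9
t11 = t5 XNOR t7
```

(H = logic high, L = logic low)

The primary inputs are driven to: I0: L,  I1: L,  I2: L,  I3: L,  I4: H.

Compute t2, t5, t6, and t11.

t2 = L, t5 = H, t6 = H, t11 = L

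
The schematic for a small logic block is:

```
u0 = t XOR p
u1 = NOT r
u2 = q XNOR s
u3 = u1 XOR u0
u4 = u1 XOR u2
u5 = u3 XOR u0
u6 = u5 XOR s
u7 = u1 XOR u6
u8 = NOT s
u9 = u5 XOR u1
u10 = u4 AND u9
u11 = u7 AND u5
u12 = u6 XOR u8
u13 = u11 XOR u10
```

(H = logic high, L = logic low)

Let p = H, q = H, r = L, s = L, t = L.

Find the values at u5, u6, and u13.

u0 = t XOR p = L XOR H = H
u1 = NOT r = NOT L = H
u2 = q XNOR s = H XNOR L = L
u3 = u1 XOR u0 = H XOR H = L
u4 = u1 XOR u2 = H XOR L = H
u5 = u3 XOR u0 = L XOR H = H
u6 = u5 XOR s = H XOR L = H
u7 = u1 XOR u6 = H XOR H = L
u9 = u5 XOR u1 = H XOR H = L
u10 = u4 AND u9 = H AND L = L
u11 = u7 AND u5 = L AND H = L
u13 = u11 XOR u10 = L XOR L = L

u5 = H; u6 = H; u13 = L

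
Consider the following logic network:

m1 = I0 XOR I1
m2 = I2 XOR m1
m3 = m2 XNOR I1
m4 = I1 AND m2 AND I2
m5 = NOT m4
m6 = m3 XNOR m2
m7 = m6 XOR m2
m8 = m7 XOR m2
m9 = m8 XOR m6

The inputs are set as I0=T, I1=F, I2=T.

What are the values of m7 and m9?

m7 = F, m9 = F

m1 = I0 XOR I1 = T XOR F = T
m2 = I2 XOR m1 = T XOR T = F
m3 = m2 XNOR I1 = F XNOR F = T
m6 = m3 XNOR m2 = T XNOR F = F
m7 = m6 XOR m2 = F XOR F = F
m8 = m7 XOR m2 = F XOR F = F
m9 = m8 XOR m6 = F XOR F = F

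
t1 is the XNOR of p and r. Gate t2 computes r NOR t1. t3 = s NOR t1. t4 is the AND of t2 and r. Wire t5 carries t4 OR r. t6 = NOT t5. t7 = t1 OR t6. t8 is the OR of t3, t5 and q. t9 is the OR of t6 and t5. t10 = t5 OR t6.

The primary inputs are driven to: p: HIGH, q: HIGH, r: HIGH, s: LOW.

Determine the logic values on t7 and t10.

t7 = HIGH, t10 = HIGH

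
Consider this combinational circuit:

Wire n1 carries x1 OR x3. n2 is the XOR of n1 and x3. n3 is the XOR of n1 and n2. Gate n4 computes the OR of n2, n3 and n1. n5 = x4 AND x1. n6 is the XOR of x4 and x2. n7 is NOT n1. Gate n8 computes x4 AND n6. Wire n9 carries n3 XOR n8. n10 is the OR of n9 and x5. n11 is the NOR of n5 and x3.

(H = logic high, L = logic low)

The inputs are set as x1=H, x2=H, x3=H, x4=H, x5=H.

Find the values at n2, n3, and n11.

n1 = x1 OR x3 = H OR H = H
n2 = n1 XOR x3 = H XOR H = L
n3 = n1 XOR n2 = H XOR L = H
n5 = x4 AND x1 = H AND H = H
n11 = n5 NOR x3 = H NOR H = L

n2 = L; n3 = H; n11 = L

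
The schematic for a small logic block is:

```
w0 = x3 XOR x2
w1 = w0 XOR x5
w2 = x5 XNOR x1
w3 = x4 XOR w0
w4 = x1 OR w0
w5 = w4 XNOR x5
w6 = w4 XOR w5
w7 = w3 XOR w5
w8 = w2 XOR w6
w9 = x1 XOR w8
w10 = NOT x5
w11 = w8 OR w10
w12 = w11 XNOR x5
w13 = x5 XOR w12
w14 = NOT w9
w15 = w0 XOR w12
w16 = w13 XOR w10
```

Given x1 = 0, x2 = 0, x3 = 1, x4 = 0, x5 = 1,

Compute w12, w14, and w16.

w12 = 0, w14 = 1, w16 = 1

w0 = x3 XOR x2 = 1 XOR 0 = 1
w2 = x5 XNOR x1 = 1 XNOR 0 = 0
w4 = x1 OR w0 = 0 OR 1 = 1
w5 = w4 XNOR x5 = 1 XNOR 1 = 1
w6 = w4 XOR w5 = 1 XOR 1 = 0
w8 = w2 XOR w6 = 0 XOR 0 = 0
w9 = x1 XOR w8 = 0 XOR 0 = 0
w10 = NOT x5 = NOT 1 = 0
w11 = w8 OR w10 = 0 OR 0 = 0
w12 = w11 XNOR x5 = 0 XNOR 1 = 0
w13 = x5 XOR w12 = 1 XOR 0 = 1
w14 = NOT w9 = NOT 0 = 1
w16 = w13 XOR w10 = 1 XOR 0 = 1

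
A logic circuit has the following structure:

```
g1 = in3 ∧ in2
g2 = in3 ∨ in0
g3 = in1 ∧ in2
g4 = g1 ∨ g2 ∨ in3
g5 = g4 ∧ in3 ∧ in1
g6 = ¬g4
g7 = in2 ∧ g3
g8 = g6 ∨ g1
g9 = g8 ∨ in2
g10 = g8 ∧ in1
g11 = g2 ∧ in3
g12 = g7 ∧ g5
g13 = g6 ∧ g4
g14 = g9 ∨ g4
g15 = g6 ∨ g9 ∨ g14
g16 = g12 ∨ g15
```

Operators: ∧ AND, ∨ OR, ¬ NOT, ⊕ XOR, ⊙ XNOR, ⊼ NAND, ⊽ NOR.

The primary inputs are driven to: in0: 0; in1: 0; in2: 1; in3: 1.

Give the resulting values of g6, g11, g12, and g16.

g1 = in3 AND in2 = 1 AND 1 = 1
g2 = in3 OR in0 = 1 OR 0 = 1
g3 = in1 AND in2 = 0 AND 1 = 0
g4 = g1 OR g2 OR in3 = 1 OR 1 OR 1 = 1
g5 = g4 AND in3 AND in1 = 1 AND 1 AND 0 = 0
g6 = NOT g4 = NOT 1 = 0
g7 = in2 AND g3 = 1 AND 0 = 0
g8 = g6 OR g1 = 0 OR 1 = 1
g9 = g8 OR in2 = 1 OR 1 = 1
g11 = g2 AND in3 = 1 AND 1 = 1
g12 = g7 AND g5 = 0 AND 0 = 0
g14 = g9 OR g4 = 1 OR 1 = 1
g15 = g6 OR g9 OR g14 = 0 OR 1 OR 1 = 1
g16 = g12 OR g15 = 0 OR 1 = 1

g6 = 0  g11 = 1  g12 = 0  g16 = 1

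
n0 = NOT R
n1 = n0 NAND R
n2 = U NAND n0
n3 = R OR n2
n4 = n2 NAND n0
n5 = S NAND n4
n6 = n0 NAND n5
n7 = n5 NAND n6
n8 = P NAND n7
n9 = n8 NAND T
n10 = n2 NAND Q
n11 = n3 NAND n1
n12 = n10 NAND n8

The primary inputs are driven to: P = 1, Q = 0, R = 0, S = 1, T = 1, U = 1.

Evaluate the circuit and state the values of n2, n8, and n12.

n0 = NOT R = NOT 0 = 1
n2 = U NAND n0 = 1 NAND 1 = 0
n4 = n2 NAND n0 = 0 NAND 1 = 1
n5 = S NAND n4 = 1 NAND 1 = 0
n6 = n0 NAND n5 = 1 NAND 0 = 1
n7 = n5 NAND n6 = 0 NAND 1 = 1
n8 = P NAND n7 = 1 NAND 1 = 0
n10 = n2 NAND Q = 0 NAND 0 = 1
n12 = n10 NAND n8 = 1 NAND 0 = 1

n2 = 0, n8 = 0, n12 = 1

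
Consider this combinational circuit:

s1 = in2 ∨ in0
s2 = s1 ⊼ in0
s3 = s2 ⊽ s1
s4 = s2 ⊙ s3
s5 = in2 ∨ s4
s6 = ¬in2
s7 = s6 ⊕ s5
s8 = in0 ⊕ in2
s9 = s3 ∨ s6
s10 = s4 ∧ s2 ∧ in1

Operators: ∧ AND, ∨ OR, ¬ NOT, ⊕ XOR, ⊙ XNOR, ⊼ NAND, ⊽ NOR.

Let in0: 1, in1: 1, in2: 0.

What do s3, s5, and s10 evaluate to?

s3 = 0, s5 = 1, s10 = 0

s1 = in2 OR in0 = 0 OR 1 = 1
s2 = s1 NAND in0 = 1 NAND 1 = 0
s3 = s2 NOR s1 = 0 NOR 1 = 0
s4 = s2 XNOR s3 = 0 XNOR 0 = 1
s5 = in2 OR s4 = 0 OR 1 = 1
s10 = s4 AND s2 AND in1 = 1 AND 0 AND 1 = 0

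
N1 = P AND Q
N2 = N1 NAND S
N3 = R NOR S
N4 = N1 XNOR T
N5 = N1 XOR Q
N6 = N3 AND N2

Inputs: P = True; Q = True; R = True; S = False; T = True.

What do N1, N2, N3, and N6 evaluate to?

N1 = P AND Q = True AND True = True
N2 = N1 NAND S = True NAND False = True
N3 = R NOR S = True NOR False = False
N6 = N3 AND N2 = False AND True = False

N1 = True, N2 = True, N3 = False, N6 = False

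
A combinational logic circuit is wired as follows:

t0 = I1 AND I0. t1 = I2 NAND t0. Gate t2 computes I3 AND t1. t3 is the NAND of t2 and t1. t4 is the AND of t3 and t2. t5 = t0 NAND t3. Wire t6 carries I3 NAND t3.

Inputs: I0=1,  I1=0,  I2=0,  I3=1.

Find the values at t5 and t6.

t5 = 1  t6 = 1

t0 = I1 AND I0 = 0 AND 1 = 0
t1 = I2 NAND t0 = 0 NAND 0 = 1
t2 = I3 AND t1 = 1 AND 1 = 1
t3 = t2 NAND t1 = 1 NAND 1 = 0
t5 = t0 NAND t3 = 0 NAND 0 = 1
t6 = I3 NAND t3 = 1 NAND 0 = 1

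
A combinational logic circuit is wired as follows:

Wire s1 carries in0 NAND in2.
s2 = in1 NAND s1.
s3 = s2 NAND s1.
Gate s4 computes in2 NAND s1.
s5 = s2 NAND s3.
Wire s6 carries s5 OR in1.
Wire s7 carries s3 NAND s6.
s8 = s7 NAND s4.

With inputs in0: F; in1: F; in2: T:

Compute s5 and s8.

s5 = T, s8 = T

s1 = in0 NAND in2 = F NAND T = T
s2 = in1 NAND s1 = F NAND T = T
s3 = s2 NAND s1 = T NAND T = F
s4 = in2 NAND s1 = T NAND T = F
s5 = s2 NAND s3 = T NAND F = T
s6 = s5 OR in1 = T OR F = T
s7 = s3 NAND s6 = F NAND T = T
s8 = s7 NAND s4 = T NAND F = T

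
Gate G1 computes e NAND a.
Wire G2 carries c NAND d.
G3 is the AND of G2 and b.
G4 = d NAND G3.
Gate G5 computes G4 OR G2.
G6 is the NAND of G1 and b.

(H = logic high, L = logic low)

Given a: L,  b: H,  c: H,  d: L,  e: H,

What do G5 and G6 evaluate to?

G5 = H, G6 = L

G1 = e NAND a = H NAND L = H
G2 = c NAND d = H NAND L = H
G3 = G2 AND b = H AND H = H
G4 = d NAND G3 = L NAND H = H
G5 = G4 OR G2 = H OR H = H
G6 = G1 NAND b = H NAND H = L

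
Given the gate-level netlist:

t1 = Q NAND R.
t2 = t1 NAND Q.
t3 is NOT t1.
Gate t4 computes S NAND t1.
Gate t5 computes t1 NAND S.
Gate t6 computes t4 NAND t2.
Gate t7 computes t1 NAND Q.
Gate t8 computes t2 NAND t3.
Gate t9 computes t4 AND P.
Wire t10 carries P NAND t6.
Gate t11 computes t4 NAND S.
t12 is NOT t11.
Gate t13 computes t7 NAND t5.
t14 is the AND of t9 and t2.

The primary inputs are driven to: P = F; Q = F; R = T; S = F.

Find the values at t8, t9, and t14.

t8 = T; t9 = F; t14 = F

t1 = Q NAND R = F NAND T = T
t2 = t1 NAND Q = T NAND F = T
t3 = NOT t1 = NOT T = F
t4 = S NAND t1 = F NAND T = T
t8 = t2 NAND t3 = T NAND F = T
t9 = t4 AND P = T AND F = F
t14 = t9 AND t2 = F AND T = F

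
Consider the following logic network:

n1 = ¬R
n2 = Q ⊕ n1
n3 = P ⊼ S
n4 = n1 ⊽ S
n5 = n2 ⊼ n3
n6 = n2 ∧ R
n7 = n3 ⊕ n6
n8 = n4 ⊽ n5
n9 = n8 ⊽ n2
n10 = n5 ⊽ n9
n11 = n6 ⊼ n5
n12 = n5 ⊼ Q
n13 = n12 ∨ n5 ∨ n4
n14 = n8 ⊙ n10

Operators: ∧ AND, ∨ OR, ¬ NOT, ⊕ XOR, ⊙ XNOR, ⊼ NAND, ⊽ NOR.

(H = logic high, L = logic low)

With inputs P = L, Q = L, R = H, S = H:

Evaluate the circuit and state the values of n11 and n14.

n11 = H  n14 = H

n1 = NOT R = NOT H = L
n2 = Q XOR n1 = L XOR L = L
n3 = P NAND S = L NAND H = H
n4 = n1 NOR S = L NOR H = L
n5 = n2 NAND n3 = L NAND H = H
n6 = n2 AND R = L AND H = L
n8 = n4 NOR n5 = L NOR H = L
n9 = n8 NOR n2 = L NOR L = H
n10 = n5 NOR n9 = H NOR H = L
n11 = n6 NAND n5 = L NAND H = H
n14 = n8 XNOR n10 = L XNOR L = H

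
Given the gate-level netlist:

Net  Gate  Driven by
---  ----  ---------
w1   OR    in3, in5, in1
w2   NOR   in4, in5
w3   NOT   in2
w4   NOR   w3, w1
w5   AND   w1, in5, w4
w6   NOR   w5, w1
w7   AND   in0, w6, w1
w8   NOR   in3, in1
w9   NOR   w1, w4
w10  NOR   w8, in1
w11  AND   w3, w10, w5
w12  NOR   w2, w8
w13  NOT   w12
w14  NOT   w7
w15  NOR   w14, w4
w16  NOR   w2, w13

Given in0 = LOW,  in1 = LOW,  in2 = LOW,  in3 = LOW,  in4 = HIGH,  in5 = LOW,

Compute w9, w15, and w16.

w1 = in3 OR in5 OR in1 = LOW OR LOW OR LOW = LOW
w2 = in4 NOR in5 = HIGH NOR LOW = LOW
w3 = NOT in2 = NOT LOW = HIGH
w4 = w3 NOR w1 = HIGH NOR LOW = LOW
w5 = w1 AND in5 AND w4 = LOW AND LOW AND LOW = LOW
w6 = w5 NOR w1 = LOW NOR LOW = HIGH
w7 = in0 AND w6 AND w1 = LOW AND HIGH AND LOW = LOW
w8 = in3 NOR in1 = LOW NOR LOW = HIGH
w9 = w1 NOR w4 = LOW NOR LOW = HIGH
w12 = w2 NOR w8 = LOW NOR HIGH = LOW
w13 = NOT w12 = NOT LOW = HIGH
w14 = NOT w7 = NOT LOW = HIGH
w15 = w14 NOR w4 = HIGH NOR LOW = LOW
w16 = w2 NOR w13 = LOW NOR HIGH = LOW

w9 = HIGH; w15 = LOW; w16 = LOW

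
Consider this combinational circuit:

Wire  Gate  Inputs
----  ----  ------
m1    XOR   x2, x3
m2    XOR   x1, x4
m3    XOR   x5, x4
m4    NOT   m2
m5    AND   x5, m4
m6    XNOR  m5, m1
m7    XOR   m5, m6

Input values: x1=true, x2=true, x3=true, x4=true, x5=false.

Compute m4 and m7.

m1 = x2 XOR x3 = true XOR true = false
m2 = x1 XOR x4 = true XOR true = false
m4 = NOT m2 = NOT false = true
m5 = x5 AND m4 = false AND true = false
m6 = m5 XNOR m1 = false XNOR false = true
m7 = m5 XOR m6 = false XOR true = true

m4 = true, m7 = true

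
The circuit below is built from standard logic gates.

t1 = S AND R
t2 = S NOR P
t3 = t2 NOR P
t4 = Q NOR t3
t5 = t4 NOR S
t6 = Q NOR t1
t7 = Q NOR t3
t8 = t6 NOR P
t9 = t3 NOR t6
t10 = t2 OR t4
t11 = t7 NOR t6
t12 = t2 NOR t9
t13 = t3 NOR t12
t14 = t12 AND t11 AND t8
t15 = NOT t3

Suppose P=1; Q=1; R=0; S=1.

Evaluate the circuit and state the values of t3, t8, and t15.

t3 = 0  t8 = 0  t15 = 1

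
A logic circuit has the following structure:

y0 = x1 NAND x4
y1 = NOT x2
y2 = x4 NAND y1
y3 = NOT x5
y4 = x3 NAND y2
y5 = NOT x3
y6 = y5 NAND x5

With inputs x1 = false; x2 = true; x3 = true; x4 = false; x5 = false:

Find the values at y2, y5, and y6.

y2 = true, y5 = false, y6 = true

y1 = NOT x2 = NOT true = false
y2 = x4 NAND y1 = false NAND false = true
y5 = NOT x3 = NOT true = false
y6 = y5 NAND x5 = false NAND false = true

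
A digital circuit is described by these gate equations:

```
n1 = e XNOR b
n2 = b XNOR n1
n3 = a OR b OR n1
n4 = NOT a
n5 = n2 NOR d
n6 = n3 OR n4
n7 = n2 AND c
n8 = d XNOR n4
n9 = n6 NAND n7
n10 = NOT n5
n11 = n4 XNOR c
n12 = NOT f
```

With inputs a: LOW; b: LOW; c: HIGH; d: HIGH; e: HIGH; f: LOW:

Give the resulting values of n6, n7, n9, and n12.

n1 = e XNOR b = HIGH XNOR LOW = LOW
n2 = b XNOR n1 = LOW XNOR LOW = HIGH
n3 = a OR b OR n1 = LOW OR LOW OR LOW = LOW
n4 = NOT a = NOT LOW = HIGH
n6 = n3 OR n4 = LOW OR HIGH = HIGH
n7 = n2 AND c = HIGH AND HIGH = HIGH
n9 = n6 NAND n7 = HIGH NAND HIGH = LOW
n12 = NOT f = NOT LOW = HIGH

n6 = HIGH; n7 = HIGH; n9 = LOW; n12 = HIGH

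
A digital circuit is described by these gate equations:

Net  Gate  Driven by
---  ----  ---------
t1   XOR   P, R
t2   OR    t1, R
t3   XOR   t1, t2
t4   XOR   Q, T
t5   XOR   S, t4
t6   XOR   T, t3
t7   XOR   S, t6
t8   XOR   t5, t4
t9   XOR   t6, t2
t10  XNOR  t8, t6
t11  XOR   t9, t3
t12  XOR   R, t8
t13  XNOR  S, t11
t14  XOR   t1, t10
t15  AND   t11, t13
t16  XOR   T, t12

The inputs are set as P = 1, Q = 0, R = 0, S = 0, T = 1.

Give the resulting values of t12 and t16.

t12 = 0, t16 = 1

t4 = Q XOR T = 0 XOR 1 = 1
t5 = S XOR t4 = 0 XOR 1 = 1
t8 = t5 XOR t4 = 1 XOR 1 = 0
t12 = R XOR t8 = 0 XOR 0 = 0
t16 = T XOR t12 = 1 XOR 0 = 1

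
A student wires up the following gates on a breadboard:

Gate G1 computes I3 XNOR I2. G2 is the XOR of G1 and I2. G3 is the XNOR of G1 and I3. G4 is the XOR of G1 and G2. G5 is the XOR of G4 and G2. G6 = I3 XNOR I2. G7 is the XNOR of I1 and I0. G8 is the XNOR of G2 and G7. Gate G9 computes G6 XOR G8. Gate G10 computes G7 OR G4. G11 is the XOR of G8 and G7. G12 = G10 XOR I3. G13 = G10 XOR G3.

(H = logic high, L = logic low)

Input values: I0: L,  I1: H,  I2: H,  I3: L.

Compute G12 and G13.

G12 = H, G13 = L

G1 = I3 XNOR I2 = L XNOR H = L
G2 = G1 XOR I2 = L XOR H = H
G3 = G1 XNOR I3 = L XNOR L = H
G4 = G1 XOR G2 = L XOR H = H
G7 = I1 XNOR I0 = H XNOR L = L
G10 = G7 OR G4 = L OR H = H
G12 = G10 XOR I3 = H XOR L = H
G13 = G10 XOR G3 = H XOR H = L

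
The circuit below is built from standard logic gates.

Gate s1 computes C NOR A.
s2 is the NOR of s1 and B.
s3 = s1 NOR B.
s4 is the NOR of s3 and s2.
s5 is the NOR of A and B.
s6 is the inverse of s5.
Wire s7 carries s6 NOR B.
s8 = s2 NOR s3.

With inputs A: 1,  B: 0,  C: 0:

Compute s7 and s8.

s7 = 0  s8 = 0

s1 = C NOR A = 0 NOR 1 = 0
s2 = s1 NOR B = 0 NOR 0 = 1
s3 = s1 NOR B = 0 NOR 0 = 1
s5 = A NOR B = 1 NOR 0 = 0
s6 = NOT s5 = NOT 0 = 1
s7 = s6 NOR B = 1 NOR 0 = 0
s8 = s2 NOR s3 = 1 NOR 1 = 0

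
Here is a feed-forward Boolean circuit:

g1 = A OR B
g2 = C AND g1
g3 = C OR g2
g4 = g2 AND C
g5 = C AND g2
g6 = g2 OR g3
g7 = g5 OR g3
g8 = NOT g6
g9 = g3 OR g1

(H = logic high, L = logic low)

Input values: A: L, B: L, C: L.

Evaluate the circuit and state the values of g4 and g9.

g1 = A OR B = L OR L = L
g2 = C AND g1 = L AND L = L
g3 = C OR g2 = L OR L = L
g4 = g2 AND C = L AND L = L
g9 = g3 OR g1 = L OR L = L

g4 = L  g9 = L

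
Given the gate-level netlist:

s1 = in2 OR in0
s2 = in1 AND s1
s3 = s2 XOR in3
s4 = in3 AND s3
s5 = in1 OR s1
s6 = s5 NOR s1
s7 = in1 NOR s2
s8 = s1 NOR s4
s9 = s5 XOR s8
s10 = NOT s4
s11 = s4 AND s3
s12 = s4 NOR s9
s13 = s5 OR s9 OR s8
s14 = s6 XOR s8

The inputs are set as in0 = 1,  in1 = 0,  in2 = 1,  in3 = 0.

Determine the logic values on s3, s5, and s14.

s3 = 0  s5 = 1  s14 = 0

s1 = in2 OR in0 = 1 OR 1 = 1
s2 = in1 AND s1 = 0 AND 1 = 0
s3 = s2 XOR in3 = 0 XOR 0 = 0
s4 = in3 AND s3 = 0 AND 0 = 0
s5 = in1 OR s1 = 0 OR 1 = 1
s6 = s5 NOR s1 = 1 NOR 1 = 0
s8 = s1 NOR s4 = 1 NOR 0 = 0
s14 = s6 XOR s8 = 0 XOR 0 = 0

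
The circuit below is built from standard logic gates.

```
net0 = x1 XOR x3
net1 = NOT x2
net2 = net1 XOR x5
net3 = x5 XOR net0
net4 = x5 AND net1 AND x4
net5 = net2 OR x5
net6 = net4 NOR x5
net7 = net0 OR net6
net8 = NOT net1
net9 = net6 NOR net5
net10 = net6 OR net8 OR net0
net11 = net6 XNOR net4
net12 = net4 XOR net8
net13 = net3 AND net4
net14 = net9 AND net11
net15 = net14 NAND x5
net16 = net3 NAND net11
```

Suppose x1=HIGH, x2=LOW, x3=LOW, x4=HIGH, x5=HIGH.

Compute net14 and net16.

net0 = x1 XOR x3 = HIGH XOR LOW = HIGH
net1 = NOT x2 = NOT LOW = HIGH
net2 = net1 XOR x5 = HIGH XOR HIGH = LOW
net3 = x5 XOR net0 = HIGH XOR HIGH = LOW
net4 = x5 AND net1 AND x4 = HIGH AND HIGH AND HIGH = HIGH
net5 = net2 OR x5 = LOW OR HIGH = HIGH
net6 = net4 NOR x5 = HIGH NOR HIGH = LOW
net9 = net6 NOR net5 = LOW NOR HIGH = LOW
net11 = net6 XNOR net4 = LOW XNOR HIGH = LOW
net14 = net9 AND net11 = LOW AND LOW = LOW
net16 = net3 NAND net11 = LOW NAND LOW = HIGH

net14 = LOW, net16 = HIGH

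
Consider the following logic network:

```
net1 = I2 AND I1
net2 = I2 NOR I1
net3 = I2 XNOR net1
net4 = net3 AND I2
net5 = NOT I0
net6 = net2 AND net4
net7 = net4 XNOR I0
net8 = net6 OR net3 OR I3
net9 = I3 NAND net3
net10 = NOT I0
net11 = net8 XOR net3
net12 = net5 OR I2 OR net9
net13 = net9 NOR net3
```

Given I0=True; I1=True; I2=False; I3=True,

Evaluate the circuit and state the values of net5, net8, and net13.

net5 = False; net8 = True; net13 = False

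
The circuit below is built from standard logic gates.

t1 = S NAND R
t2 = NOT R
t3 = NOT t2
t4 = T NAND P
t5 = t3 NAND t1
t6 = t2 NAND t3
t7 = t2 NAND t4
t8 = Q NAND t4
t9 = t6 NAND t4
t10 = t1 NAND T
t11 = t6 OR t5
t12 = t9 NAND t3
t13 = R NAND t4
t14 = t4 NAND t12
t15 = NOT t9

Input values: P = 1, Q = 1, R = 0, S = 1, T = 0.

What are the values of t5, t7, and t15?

t1 = S NAND R = 1 NAND 0 = 1
t2 = NOT R = NOT 0 = 1
t3 = NOT t2 = NOT 1 = 0
t4 = T NAND P = 0 NAND 1 = 1
t5 = t3 NAND t1 = 0 NAND 1 = 1
t6 = t2 NAND t3 = 1 NAND 0 = 1
t7 = t2 NAND t4 = 1 NAND 1 = 0
t9 = t6 NAND t4 = 1 NAND 1 = 0
t15 = NOT t9 = NOT 0 = 1

t5 = 1; t7 = 0; t15 = 1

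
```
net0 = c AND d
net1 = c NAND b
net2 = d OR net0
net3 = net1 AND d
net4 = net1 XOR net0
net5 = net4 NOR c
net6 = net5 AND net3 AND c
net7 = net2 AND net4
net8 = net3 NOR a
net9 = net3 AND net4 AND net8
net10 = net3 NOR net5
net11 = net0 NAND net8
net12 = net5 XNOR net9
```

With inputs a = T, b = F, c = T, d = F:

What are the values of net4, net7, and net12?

net0 = c AND d = T AND F = F
net1 = c NAND b = T NAND F = T
net2 = d OR net0 = F OR F = F
net3 = net1 AND d = T AND F = F
net4 = net1 XOR net0 = T XOR F = T
net5 = net4 NOR c = T NOR T = F
net7 = net2 AND net4 = F AND T = F
net8 = net3 NOR a = F NOR T = F
net9 = net3 AND net4 AND net8 = F AND T AND F = F
net12 = net5 XNOR net9 = F XNOR F = T

net4 = T  net7 = F  net12 = T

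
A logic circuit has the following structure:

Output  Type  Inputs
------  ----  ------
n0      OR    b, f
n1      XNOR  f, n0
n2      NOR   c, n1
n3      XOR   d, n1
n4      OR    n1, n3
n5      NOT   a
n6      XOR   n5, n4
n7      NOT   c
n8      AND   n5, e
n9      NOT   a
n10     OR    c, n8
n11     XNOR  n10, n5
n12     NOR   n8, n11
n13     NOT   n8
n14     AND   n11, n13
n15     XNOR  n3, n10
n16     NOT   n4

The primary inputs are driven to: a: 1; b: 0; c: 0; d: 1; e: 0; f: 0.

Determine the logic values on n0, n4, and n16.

n0 = 0, n4 = 1, n16 = 0

n0 = b OR f = 0 OR 0 = 0
n1 = f XNOR n0 = 0 XNOR 0 = 1
n3 = d XOR n1 = 1 XOR 1 = 0
n4 = n1 OR n3 = 1 OR 0 = 1
n16 = NOT n4 = NOT 1 = 0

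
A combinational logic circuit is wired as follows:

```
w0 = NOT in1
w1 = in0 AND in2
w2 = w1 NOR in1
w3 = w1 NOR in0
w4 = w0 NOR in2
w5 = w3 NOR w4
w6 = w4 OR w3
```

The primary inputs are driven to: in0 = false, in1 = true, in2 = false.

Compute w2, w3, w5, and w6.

w2 = false, w3 = true, w5 = false, w6 = true

w0 = NOT in1 = NOT true = false
w1 = in0 AND in2 = false AND false = false
w2 = w1 NOR in1 = false NOR true = false
w3 = w1 NOR in0 = false NOR false = true
w4 = w0 NOR in2 = false NOR false = true
w5 = w3 NOR w4 = true NOR true = false
w6 = w4 OR w3 = true OR true = true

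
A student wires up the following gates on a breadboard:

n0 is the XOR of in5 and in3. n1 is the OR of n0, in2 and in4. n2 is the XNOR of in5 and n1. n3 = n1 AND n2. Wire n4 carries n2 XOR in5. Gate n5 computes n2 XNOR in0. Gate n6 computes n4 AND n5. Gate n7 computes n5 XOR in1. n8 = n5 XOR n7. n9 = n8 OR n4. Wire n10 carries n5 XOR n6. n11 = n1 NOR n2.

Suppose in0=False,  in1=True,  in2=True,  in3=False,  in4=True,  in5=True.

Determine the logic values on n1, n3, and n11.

n1 = True, n3 = True, n11 = False

n0 = in5 XOR in3 = True XOR False = True
n1 = n0 OR in2 OR in4 = True OR True OR True = True
n2 = in5 XNOR n1 = True XNOR True = True
n3 = n1 AND n2 = True AND True = True
n11 = n1 NOR n2 = True NOR True = False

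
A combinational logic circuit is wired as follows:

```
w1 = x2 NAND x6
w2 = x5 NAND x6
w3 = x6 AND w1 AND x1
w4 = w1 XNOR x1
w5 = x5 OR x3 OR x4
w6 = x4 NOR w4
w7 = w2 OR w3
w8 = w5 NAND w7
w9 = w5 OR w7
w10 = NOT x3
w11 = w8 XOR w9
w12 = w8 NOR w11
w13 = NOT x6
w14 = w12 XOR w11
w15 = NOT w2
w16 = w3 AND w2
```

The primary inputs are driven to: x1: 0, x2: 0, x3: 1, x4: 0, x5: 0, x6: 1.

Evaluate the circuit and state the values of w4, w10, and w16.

w4 = 0, w10 = 0, w16 = 0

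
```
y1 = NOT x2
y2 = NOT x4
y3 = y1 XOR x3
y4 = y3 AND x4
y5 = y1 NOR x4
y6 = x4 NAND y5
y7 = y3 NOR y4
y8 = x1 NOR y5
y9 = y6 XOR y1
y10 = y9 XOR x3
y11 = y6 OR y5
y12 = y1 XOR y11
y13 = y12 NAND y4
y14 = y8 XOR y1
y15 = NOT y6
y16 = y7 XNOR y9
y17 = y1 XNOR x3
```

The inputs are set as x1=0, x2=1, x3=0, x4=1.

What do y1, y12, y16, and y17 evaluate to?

y1 = NOT x2 = NOT 1 = 0
y3 = y1 XOR x3 = 0 XOR 0 = 0
y4 = y3 AND x4 = 0 AND 1 = 0
y5 = y1 NOR x4 = 0 NOR 1 = 0
y6 = x4 NAND y5 = 1 NAND 0 = 1
y7 = y3 NOR y4 = 0 NOR 0 = 1
y9 = y6 XOR y1 = 1 XOR 0 = 1
y11 = y6 OR y5 = 1 OR 0 = 1
y12 = y1 XOR y11 = 0 XOR 1 = 1
y16 = y7 XNOR y9 = 1 XNOR 1 = 1
y17 = y1 XNOR x3 = 0 XNOR 0 = 1

y1 = 0; y12 = 1; y16 = 1; y17 = 1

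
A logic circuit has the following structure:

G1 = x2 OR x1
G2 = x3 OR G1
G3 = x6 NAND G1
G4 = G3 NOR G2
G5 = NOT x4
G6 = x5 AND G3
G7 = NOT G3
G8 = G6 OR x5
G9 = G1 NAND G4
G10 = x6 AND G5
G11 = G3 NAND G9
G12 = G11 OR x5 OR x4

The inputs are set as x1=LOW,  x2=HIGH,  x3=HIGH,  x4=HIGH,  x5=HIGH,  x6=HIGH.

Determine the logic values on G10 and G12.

G10 = LOW, G12 = HIGH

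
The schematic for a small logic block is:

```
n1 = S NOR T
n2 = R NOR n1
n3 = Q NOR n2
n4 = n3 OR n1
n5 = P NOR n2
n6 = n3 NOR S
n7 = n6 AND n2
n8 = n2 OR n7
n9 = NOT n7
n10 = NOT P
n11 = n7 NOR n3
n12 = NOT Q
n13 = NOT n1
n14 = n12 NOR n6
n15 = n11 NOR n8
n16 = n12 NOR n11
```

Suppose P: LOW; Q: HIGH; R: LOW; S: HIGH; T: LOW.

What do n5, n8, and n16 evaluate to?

n1 = S NOR T = HIGH NOR LOW = LOW
n2 = R NOR n1 = LOW NOR LOW = HIGH
n3 = Q NOR n2 = HIGH NOR HIGH = LOW
n5 = P NOR n2 = LOW NOR HIGH = LOW
n6 = n3 NOR S = LOW NOR HIGH = LOW
n7 = n6 AND n2 = LOW AND HIGH = LOW
n8 = n2 OR n7 = HIGH OR LOW = HIGH
n11 = n7 NOR n3 = LOW NOR LOW = HIGH
n12 = NOT Q = NOT HIGH = LOW
n16 = n12 NOR n11 = LOW NOR HIGH = LOW

n5 = LOW; n8 = HIGH; n16 = LOW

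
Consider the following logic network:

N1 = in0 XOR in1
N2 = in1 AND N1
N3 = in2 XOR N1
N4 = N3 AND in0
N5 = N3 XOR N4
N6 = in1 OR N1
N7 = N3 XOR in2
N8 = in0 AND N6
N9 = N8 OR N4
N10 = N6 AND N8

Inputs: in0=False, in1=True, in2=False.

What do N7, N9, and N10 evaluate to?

N7 = True, N9 = False, N10 = False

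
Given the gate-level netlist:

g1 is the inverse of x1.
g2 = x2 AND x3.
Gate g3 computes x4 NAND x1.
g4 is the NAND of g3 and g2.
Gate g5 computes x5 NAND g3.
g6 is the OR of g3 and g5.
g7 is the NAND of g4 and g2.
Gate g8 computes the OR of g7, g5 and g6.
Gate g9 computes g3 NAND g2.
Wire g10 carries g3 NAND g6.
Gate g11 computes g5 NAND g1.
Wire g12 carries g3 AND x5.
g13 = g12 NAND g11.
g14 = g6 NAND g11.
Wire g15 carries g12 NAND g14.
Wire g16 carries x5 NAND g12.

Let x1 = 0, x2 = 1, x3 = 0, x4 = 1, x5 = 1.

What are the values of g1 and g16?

g1 = 1; g16 = 0

g1 = NOT x1 = NOT 0 = 1
g3 = x4 NAND x1 = 1 NAND 0 = 1
g12 = g3 AND x5 = 1 AND 1 = 1
g16 = x5 NAND g12 = 1 NAND 1 = 0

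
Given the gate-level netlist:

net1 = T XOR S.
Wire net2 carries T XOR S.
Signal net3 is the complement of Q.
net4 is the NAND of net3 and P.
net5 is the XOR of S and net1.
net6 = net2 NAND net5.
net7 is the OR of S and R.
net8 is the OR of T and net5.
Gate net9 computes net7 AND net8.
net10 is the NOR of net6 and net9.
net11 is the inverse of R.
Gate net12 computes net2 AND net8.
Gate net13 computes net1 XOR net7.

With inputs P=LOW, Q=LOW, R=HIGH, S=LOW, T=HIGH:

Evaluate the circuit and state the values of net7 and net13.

net7 = HIGH, net13 = LOW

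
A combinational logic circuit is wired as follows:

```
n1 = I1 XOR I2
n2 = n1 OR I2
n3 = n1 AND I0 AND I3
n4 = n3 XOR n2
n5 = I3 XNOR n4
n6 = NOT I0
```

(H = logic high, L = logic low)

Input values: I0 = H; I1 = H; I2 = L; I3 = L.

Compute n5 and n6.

n5 = L; n6 = L

n1 = I1 XOR I2 = H XOR L = H
n2 = n1 OR I2 = H OR L = H
n3 = n1 AND I0 AND I3 = H AND H AND L = L
n4 = n3 XOR n2 = L XOR H = H
n5 = I3 XNOR n4 = L XNOR H = L
n6 = NOT I0 = NOT H = L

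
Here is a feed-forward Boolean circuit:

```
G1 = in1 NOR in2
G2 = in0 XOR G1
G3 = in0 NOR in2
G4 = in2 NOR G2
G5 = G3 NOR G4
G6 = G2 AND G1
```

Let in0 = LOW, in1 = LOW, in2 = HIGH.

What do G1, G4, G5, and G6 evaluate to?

G1 = LOW, G4 = LOW, G5 = HIGH, G6 = LOW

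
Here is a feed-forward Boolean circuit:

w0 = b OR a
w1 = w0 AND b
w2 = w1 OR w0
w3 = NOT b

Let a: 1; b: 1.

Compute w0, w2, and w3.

w0 = 1; w2 = 1; w3 = 0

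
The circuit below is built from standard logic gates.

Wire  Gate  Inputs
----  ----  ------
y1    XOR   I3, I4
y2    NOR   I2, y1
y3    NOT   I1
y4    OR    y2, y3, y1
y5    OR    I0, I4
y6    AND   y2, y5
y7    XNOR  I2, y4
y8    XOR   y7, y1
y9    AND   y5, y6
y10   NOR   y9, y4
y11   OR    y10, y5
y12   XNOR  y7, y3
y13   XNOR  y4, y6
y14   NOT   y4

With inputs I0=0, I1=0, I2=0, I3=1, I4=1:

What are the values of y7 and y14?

y1 = I3 XOR I4 = 1 XOR 1 = 0
y2 = I2 NOR y1 = 0 NOR 0 = 1
y3 = NOT I1 = NOT 0 = 1
y4 = y2 OR y3 OR y1 = 1 OR 1 OR 0 = 1
y7 = I2 XNOR y4 = 0 XNOR 1 = 0
y14 = NOT y4 = NOT 1 = 0

y7 = 0; y14 = 0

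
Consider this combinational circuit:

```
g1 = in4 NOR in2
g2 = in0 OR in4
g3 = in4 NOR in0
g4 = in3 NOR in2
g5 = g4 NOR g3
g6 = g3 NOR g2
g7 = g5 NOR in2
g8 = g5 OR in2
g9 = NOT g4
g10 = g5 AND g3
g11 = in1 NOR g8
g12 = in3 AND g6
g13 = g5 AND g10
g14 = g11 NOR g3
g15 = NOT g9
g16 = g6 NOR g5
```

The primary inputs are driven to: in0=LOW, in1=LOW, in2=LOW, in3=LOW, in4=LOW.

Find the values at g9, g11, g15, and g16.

g2 = in0 OR in4 = LOW OR LOW = LOW
g3 = in4 NOR in0 = LOW NOR LOW = HIGH
g4 = in3 NOR in2 = LOW NOR LOW = HIGH
g5 = g4 NOR g3 = HIGH NOR HIGH = LOW
g6 = g3 NOR g2 = HIGH NOR LOW = LOW
g8 = g5 OR in2 = LOW OR LOW = LOW
g9 = NOT g4 = NOT HIGH = LOW
g11 = in1 NOR g8 = LOW NOR LOW = HIGH
g15 = NOT g9 = NOT LOW = HIGH
g16 = g6 NOR g5 = LOW NOR LOW = HIGH

g9 = LOW, g11 = HIGH, g15 = HIGH, g16 = HIGH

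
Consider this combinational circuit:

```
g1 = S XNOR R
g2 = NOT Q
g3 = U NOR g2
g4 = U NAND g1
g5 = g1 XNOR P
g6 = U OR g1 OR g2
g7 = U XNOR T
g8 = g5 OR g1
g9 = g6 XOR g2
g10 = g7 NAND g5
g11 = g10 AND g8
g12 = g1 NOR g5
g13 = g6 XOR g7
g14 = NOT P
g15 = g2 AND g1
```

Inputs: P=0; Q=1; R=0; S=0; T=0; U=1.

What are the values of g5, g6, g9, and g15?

g5 = 0; g6 = 1; g9 = 1; g15 = 0

g1 = S XNOR R = 0 XNOR 0 = 1
g2 = NOT Q = NOT 1 = 0
g5 = g1 XNOR P = 1 XNOR 0 = 0
g6 = U OR g1 OR g2 = 1 OR 1 OR 0 = 1
g9 = g6 XOR g2 = 1 XOR 0 = 1
g15 = g2 AND g1 = 0 AND 1 = 0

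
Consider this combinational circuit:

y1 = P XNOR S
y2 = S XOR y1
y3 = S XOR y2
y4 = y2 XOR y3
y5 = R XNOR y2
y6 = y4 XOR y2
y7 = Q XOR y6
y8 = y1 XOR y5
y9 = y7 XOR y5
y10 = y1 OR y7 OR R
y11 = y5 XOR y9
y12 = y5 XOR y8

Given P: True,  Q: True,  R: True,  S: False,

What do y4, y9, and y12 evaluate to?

y4 = False, y9 = True, y12 = False

y1 = P XNOR S = True XNOR False = False
y2 = S XOR y1 = False XOR False = False
y3 = S XOR y2 = False XOR False = False
y4 = y2 XOR y3 = False XOR False = False
y5 = R XNOR y2 = True XNOR False = False
y6 = y4 XOR y2 = False XOR False = False
y7 = Q XOR y6 = True XOR False = True
y8 = y1 XOR y5 = False XOR False = False
y9 = y7 XOR y5 = True XOR False = True
y12 = y5 XOR y8 = False XOR False = False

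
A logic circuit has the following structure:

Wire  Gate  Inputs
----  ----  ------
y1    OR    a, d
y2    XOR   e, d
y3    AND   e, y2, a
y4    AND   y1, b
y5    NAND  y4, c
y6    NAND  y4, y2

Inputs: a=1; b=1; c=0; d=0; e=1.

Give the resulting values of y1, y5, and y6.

y1 = a OR d = 1 OR 0 = 1
y2 = e XOR d = 1 XOR 0 = 1
y4 = y1 AND b = 1 AND 1 = 1
y5 = y4 NAND c = 1 NAND 0 = 1
y6 = y4 NAND y2 = 1 NAND 1 = 0

y1 = 1; y5 = 1; y6 = 0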